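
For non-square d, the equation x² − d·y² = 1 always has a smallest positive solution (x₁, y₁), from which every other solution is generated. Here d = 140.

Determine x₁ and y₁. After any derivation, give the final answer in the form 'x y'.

71 6

√140 → a₀=11, period (1,4,1,22); ℓ=4 even so k=3
a_0=11:  p_0=11·1+0=11,  q_0=11·0+1=1
a_1=1:  p_1=1·11+1=12,  q_1=1·1+0=1
a_2=4:  p_2=4·12+11=59,  q_2=4·1+1=5
a_3=1:  p_3=1·59+12=71,  q_3=1·5+1=6
(x₁, y₁) = (71, 6);  71² − 140·6² = 1 ✓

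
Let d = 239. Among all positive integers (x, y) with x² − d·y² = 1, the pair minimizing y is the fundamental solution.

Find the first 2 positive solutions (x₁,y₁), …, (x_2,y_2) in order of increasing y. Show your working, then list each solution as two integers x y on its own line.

6195120 400729
76759023628799 4965128484960

√239 = [15; 2,5,1,2,4,15,4,2,1,5,2,30, …], period ℓ=12 (even) → k=11
a_0=15:  p_0=15·1+0=15,  q_0=15·0+1=1
a_1=2:  p_1=2·15+1=31,  q_1=2·1+0=2
…
a_3=1:  p_3=1·170+31=201,  q_3=1·11+2=13
…
a_7=4:  p_7=4·37907+2489=154117,  q_7=4·2452+161=9969
a_8=2:  p_8=2·154117+37907=346141,  q_8=2·9969+2452=22390
a_9=1:  p_9=1·346141+154117=500258,  q_9=1·22390+9969=32359
a_10=5:  p_10=5·500258+346141=2847431,  q_10=5·32359+22390=184185
a_11=2:  p_11=2·2847431+500258=6195120,  q_11=2·184185+32359=400729
(x₁, y₁) = (6195120, 400729);  6195120² − 239·400729² = 1 ✓
(x_2, y_2) = (6195120·6195120 + 239·400729·400729, 6195120·400729 + 400729·6195120) = (76759023628799, 4965128484960)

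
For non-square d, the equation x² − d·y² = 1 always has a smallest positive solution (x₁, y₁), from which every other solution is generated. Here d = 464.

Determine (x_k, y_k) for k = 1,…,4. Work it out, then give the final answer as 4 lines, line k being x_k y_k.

9801 455
192119201 8918910
3765920568201 174828473365
73819574785756801 3426987725981820

√464 → a₀=21, period (1,1,5,1,1,1,5,1,1,42); ℓ=10 even so k=9
a_0=21:  p_0=21·1+0=21,  q_0=21·0+1=1
a_1=1:  p_1=1·21+1=22,  q_1=1·1+0=1
…
a_5=1:  p_5=1·280+237=517,  q_5=1·13+11=24
a_6=1:  p_6=1·517+280=797,  q_6=1·24+13=37
a_7=5:  p_7=5·797+517=4502,  q_7=5·37+24=209
a_8=1:  p_8=1·4502+797=5299,  q_8=1·209+37=246
a_9=1:  p_9=1·5299+4502=9801,  q_9=1·246+209=455
→ (9801, 455).  Check: 9801²=96059601, 464·455²=96059600, difference 1.
k=2:  x_2 = 9801·9801+464·455·455 = 192119201,  y_2 = 9801·455+455·9801 = 8918910
k=3:  x_3 = 9801·192119201+464·455·8918910 = 3765920568201,  y_3 = 9801·8918910+455·192119201 = 174828473365
k=4:  x_4 = 9801·3765920568201+464·455·174828473365 = 73819574785756801,  y_4 = 9801·174828473365+455·3765920568201 = 3426987725981820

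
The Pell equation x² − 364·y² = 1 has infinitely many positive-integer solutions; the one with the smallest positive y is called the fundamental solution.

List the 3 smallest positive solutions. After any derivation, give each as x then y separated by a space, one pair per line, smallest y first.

4954951 259710
49103078824801 2573700648420
486606699052048124551 25505121203178395130

√364 → a₀=19, period (12,1,2,3,1,8,1,3,2,1,12,38); ℓ=12 even so k=11
a_0=19:  p_0=19·1+0=19,  q_0=19·0+1=1
…
a_9=2:  p_9=2·119872+30755=270499,  q_9=2·6283+1612=14178
a_10=1:  p_10=1·270499+119872=390371,  q_10=1·14178+6283=20461
a_11=12:  p_11=12·390371+270499=4954951,  q_11=12·20461+14178=259710
fundamental: x₁=4954951, y₁=259710  (since 24551539412401 − 364·67449284100 = 1)
(x_2, y_2) = (4954951·4954951 + 364·259710·259710, 4954951·259710 + 259710·4954951) = (49103078824801, 2573700648420)
(x_3, y_3) = (4954951·49103078824801 + 364·259710·2573700648420, 4954951·2573700648420 + 259710·49103078824801) = (486606699052048124551, 25505121203178395130)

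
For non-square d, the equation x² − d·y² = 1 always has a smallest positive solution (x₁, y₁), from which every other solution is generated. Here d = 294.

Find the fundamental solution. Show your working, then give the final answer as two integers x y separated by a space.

d=294: √d = [17; 6,1,4,1,6,34] (ℓ=6, even), read p_5/q_5
a_0=17:  p_0=17·1+0=17,  q_0=17·0+1=1
…
a_3=4:  p_3=4·120+103=583,  q_3=4·7+6=34
a_4=1:  p_4=1·583+120=703,  q_4=1·34+7=41
a_5=6:  p_5=6·703+583=4801,  q_5=6·41+34=280
fundamental: x₁=4801, y₁=280  (since 23049601 − 294·78400 = 1)

4801 280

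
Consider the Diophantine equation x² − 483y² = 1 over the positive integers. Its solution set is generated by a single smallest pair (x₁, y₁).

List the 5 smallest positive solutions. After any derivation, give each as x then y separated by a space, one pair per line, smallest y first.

22 1
967 44
42526 1935
1870177 85096
82245262 3742289

√483 = [21; 1,42, …], period ℓ=2 (even) → k=1
i=0: a=21 ⇒ p=21, q=1
i=1: a=1 ⇒ p=22, q=1
→ (22, 1).  Check: 22²=484, 483·1²=483, difference 1.
k=2:  x_2 = 22·22+483·1·1 = 967,  y_2 = 22·1+1·22 = 44
k=3:  x_3 = 22·967+483·1·44 = 42526,  y_3 = 22·44+1·967 = 1935
k=4:  x_4 = 22·42526+483·1·1935 = 1870177,  y_4 = 22·1935+1·42526 = 85096
k=5:  x_5 = 22·1870177+483·1·85096 = 82245262,  y_5 = 22·85096+1·1870177 = 3742289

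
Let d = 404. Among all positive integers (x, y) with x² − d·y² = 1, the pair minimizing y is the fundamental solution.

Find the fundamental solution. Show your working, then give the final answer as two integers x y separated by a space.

√404 → a₀=20, period (10,40); ℓ=2 even so k=1
k=0  a_k=20  p_k/q_k = 20/1
k=1  a_k=10  p_k/q_k = 201/10
(x₁, y₁) = (201, 10);  201² − 404·10² = 1 ✓

201 10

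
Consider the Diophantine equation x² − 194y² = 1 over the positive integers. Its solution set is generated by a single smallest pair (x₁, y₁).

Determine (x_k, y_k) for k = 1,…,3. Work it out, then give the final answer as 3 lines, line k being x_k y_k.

195 14
76049 5460
29658915 2129386

d=194: √d = [13; 1,12,1,26] (ℓ=4, even), read p_3/q_3
a_0=13:  p_0=13·1+0=13,  q_0=13·0+1=1
…
a_2=12:  p_2=12·14+13=181,  q_2=12·1+1=13
a_3=1:  p_3=1·181+14=195,  q_3=1·13+1=14
(x₁, y₁) = (195, 14);  195² − 194·14² = 1 ✓
k=2:  x_2 = 195·195+194·14·14 = 76049,  y_2 = 195·14+14·195 = 5460
k=3:  x_3 = 195·76049+194·14·5460 = 29658915,  y_3 = 195·5460+14·76049 = 2129386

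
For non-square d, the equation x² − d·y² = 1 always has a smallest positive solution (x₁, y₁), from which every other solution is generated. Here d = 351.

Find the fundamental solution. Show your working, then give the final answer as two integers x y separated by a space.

62425 3332

√351 = [18; 1,2,1,3,2,2,2,3,1,2,1,36, …], period ℓ=12 (even) → k=11
i=0: a=18 ⇒ p=18, q=1
…
i=2: a=2 ⇒ p=56, q=3
i=3: a=1 ⇒ p=75, q=4
i=4: a=3 ⇒ p=281, q=15
i=5: a=2 ⇒ p=637, q=34
i=6: a=2 ⇒ p=1555, q=83
i=7: a=2 ⇒ p=3747, q=200
i=8: a=3 ⇒ p=12796, q=683
i=9: a=1 ⇒ p=16543, q=883
i=10: a=2 ⇒ p=45882, q=2449
i=11: a=1 ⇒ p=62425, q=3332
fundamental: x₁=62425, y₁=3332  (since 3896880625 − 351·11102224 = 1)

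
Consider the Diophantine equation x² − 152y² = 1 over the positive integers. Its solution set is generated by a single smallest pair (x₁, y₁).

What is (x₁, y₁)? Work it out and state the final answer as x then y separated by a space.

37 3

d=152: √d = [12; 3,24] (ℓ=2, even), read p_1/q_1
a_0=12:  p_0=12·1+0=12,  q_0=12·0+1=1
a_1=3:  p_1=3·12+1=37,  q_1=3·1+0=3
(x₁, y₁) = (37, 3);  37² − 152·3² = 1 ✓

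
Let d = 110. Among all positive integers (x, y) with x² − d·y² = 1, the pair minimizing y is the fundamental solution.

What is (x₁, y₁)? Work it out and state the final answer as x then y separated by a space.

21 2

√110 → a₀=10, period (2,20); ℓ=2 even so k=1
k=0  a_k=10  p_k/q_k = 10/1
k=1  a_k=2  p_k/q_k = 21/2
fundamental: x₁=21, y₁=2  (since 441 − 110·4 = 1)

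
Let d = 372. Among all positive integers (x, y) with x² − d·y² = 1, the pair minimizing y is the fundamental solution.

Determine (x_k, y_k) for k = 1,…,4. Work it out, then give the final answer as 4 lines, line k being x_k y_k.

√372 = [19; 3,2,12,2,3,38, …], period ℓ=6 (even) → k=5
step 0: (19, 1)  from 19·(1,0) + (0,1)
step 1: (58, 3)  from 3·(19,1) + (1,0)
…
step 4: (3491, 181)  from 2·(1678,87) + (135,7)
step 5: (12151, 630)  from 3·(3491,181) + (1678,87)
(x₁, y₁) = (12151, 630);  12151² − 372·630² = 1 ✓
(12151+630√372)^2 = 295293601 + 15310260√372
(12151+630√372)^3 = 7176225079351 + 372069937890√372
(12151+630√372)^4 = 174396621583094401 + 9042043615292520√372

12151 630
295293601 15310260
7176225079351 372069937890
174396621583094401 9042043615292520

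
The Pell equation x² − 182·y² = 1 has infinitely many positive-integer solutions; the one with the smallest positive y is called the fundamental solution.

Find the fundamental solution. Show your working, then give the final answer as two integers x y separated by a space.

√182 → a₀=13, period (2,26); ℓ=2 even so k=1
a_0=13:  p_0=13·1+0=13,  q_0=13·0+1=1
a_1=2:  p_1=2·13+1=27,  q_1=2·1+0=2
(x₁, y₁) = (27, 2);  27² − 182·2² = 1 ✓

27 2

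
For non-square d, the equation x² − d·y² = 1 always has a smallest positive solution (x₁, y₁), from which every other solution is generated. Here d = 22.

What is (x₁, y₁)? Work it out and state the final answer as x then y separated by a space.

d=22: √d = [4; 1,2,4,2,1,8] (ℓ=6, even), read p_5/q_5
a_0=4:  p_0=4·1+0=4,  q_0=4·0+1=1
…
a_4=2:  p_4=2·61+14=136,  q_4=2·13+3=29
a_5=1:  p_5=1·136+61=197,  q_5=1·29+13=42
→ (197, 42).  Check: 197²=38809, 22·42²=38808, difference 1.

197 42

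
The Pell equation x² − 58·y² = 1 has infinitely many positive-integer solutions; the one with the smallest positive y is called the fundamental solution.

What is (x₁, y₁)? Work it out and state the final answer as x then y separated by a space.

19603 2574

√58 → a₀=7, period (1,1,1,1,1,1,14); ℓ=7 odd so k=13
k=0  a_k=7  p_k/q_k = 7/1
k=1  a_k=1  p_k/q_k = 8/1
k=2  a_k=1  p_k/q_k = 15/2
k=3  a_k=1  p_k/q_k = 23/3
k=4  a_k=1  p_k/q_k = 38/5
…
k=6  a_k=1  p_k/q_k = 99/13
…
k=8  a_k=1  p_k/q_k = 1546/203
k=9  a_k=1  p_k/q_k = 2993/393
k=10  a_k=1  p_k/q_k = 4539/596
…
k=12  a_k=1  p_k/q_k = 12071/1585
k=13  a_k=1  p_k/q_k = 19603/2574
→ (19603, 2574).  Check: 19603²=384277609, 58·2574²=384277608, difference 1.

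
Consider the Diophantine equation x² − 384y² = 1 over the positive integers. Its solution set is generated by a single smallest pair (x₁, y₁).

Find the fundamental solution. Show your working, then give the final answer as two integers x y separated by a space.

√384 → a₀=19, period (1,1,2,9,2,1,1,38); ℓ=8 even so k=7
step 0: (19, 1)  from 19·(1,0) + (0,1)
step 1: (20, 1)  from 1·(19,1) + (1,0)
step 2: (39, 2)  from 1·(20,1) + (19,1)
step 3: (98, 5)  from 2·(39,2) + (20,1)
step 4: (921, 47)  from 9·(98,5) + (39,2)
step 5: (1940, 99)  from 2·(921,47) + (98,5)
step 6: (2861, 146)  from 1·(1940,99) + (921,47)
step 7: (4801, 245)  from 1·(2861,146) + (1940,99)
→ (4801, 245).  Check: 4801²=23049601, 384·245²=23049600, difference 1.

4801 245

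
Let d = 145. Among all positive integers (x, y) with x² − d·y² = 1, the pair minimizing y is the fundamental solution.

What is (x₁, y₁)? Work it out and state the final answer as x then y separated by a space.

[12; 24] for √145; ℓ=1 ⇒ convergent index 1
k=0  a_k=12  p_k/q_k = 12/1
k=1  a_k=24  p_k/q_k = 289/24
(x₁, y₁) = (289, 24);  289² − 145·24² = 1 ✓

289 24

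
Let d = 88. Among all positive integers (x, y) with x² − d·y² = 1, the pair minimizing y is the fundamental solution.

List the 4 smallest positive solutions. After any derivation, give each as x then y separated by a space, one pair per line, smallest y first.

197 21
77617 8274
30580901 3259935
12048797377 1284406116

√88 = [9; 2,1,1,1,2,18, …], period ℓ=6 (even) → k=5
step 0: (9, 1)  from 9·(1,0) + (0,1)
step 1: (19, 2)  from 2·(9,1) + (1,0)
step 2: (28, 3)  from 1·(19,2) + (9,1)
step 3: (47, 5)  from 1·(28,3) + (19,2)
step 4: (75, 8)  from 1·(47,5) + (28,3)
step 5: (197, 21)  from 2·(75,8) + (47,5)
(x₁, y₁) = (197, 21);  197² − 88·21² = 1 ✓
n=2: (197,21)∘(197,21) = (197·197+88·21·21, 197·21+21·197) = (77617,8274)
n=3: (77617,8274)∘(197,21) = (197·77617+88·21·8274, 197·8274+21·77617) = (30580901,3259935)
n=4: (30580901,3259935)∘(197,21) = (197·30580901+88·21·3259935, 197·3259935+21·30580901) = (12048797377,1284406116)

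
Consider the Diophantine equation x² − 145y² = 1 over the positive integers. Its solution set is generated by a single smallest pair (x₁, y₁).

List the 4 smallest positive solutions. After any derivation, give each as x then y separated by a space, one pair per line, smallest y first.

√145 → a₀=12, period (24); ℓ=1 odd so k=1
a_0=12:  p_0=12·1+0=12,  q_0=12·0+1=1
a_1=24:  p_1=24·12+1=289,  q_1=24·1+0=24
fundamental: x₁=289, y₁=24  (since 83521 − 145·576 = 1)
n=2: (289,24)∘(289,24) = (289·289+145·24·24, 289·24+24·289) = (167041,13872)
n=3: (167041,13872)∘(289,24) = (289·167041+145·24·13872, 289·13872+24·167041) = (96549409,8017992)
n=4: (96549409,8017992)∘(289,24) = (289·96549409+145·24·8017992, 289·8017992+24·96549409) = (55805391361,4634385504)

289 24
167041 13872
96549409 8017992
55805391361 4634385504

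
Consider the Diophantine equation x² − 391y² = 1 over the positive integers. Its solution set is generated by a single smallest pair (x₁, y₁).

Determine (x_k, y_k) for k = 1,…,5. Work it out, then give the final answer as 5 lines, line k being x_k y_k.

7338680 371133
107712448284799 5447252648880
1580934379957370111960 79951288138564985667
23203943031010998074028940801 1173473838473442730776750240
340572625285638001757449457184853400 17223497977856489447705304337580733

d=391: √d = [19; 1,3,2,2,1,…,3,1,38] (ℓ=16, even), read p_15/q_15
k=0  a_k=19  p_k/q_k = 19/1
…
k=3  a_k=2  p_k/q_k = 178/9
k=4  a_k=2  p_k/q_k = 435/22
k=5  a_k=1  p_k/q_k = 613/31
k=6  a_k=1  p_k/q_k = 1048/53
k=7  a_k=2  p_k/q_k = 2709/137
k=8  a_k=19  p_k/q_k = 52519/2656
k=9  a_k=2  p_k/q_k = 107747/5449
k=10  a_k=1  p_k/q_k = 160266/8105
…
k=12  a_k=2  p_k/q_k = 696292/35213
k=13  a_k=2  p_k/q_k = 1660597/83980
k=14  a_k=3  p_k/q_k = 5678083/287153
k=15  a_k=1  p_k/q_k = 7338680/371133
(x₁, y₁) = (7338680, 371133);  7338680² − 391·371133² = 1 ✓
n=2: (7338680,371133)∘(7338680,371133) = (7338680·7338680+391·371133·371133, 7338680·371133+371133·7338680) = (107712448284799,5447252648880)
n=3: (107712448284799,5447252648880)∘(7338680,371133) = (7338680·107712448284799+391·371133·5447252648880, 7338680·5447252648880+371133·107712448284799) = (1580934379957370111960,79951288138564985667)
n=4: (1580934379957370111960,79951288138564985667)∘(7338680,371133) = (7338680·1580934379957370111960+391·371133·79951288138564985667, 7338680·79951288138564985667+371133·1580934379957370111960) = (23203943031010998074028940801,1173473838473442730776750240)
n=5: (23203943031010998074028940801,1173473838473442730776750240)∘(7338680,371133) = (7338680·23203943031010998074028940801+391·371133·1173473838473442730776750240, 7338680·1173473838473442730776750240+371133·23203943031010998074028940801) = (340572625285638001757449457184853400,17223497977856489447705304337580733)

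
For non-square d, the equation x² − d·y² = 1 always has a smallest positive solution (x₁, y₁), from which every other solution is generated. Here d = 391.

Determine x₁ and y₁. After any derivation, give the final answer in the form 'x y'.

d=391: √d = [19; 1,3,2,2,1,…,3,1,38] (ℓ=16, even), read p_15/q_15
step 0: (19, 1)  from 19·(1,0) + (0,1)
…
step 2: (79, 4)  from 3·(20,1) + (19,1)
step 3: (178, 9)  from 2·(79,4) + (20,1)
step 4: (435, 22)  from 2·(178,9) + (79,4)
…
step 6: (1048, 53)  from 1·(613,31) + (435,22)
step 7: (2709, 137)  from 2·(1048,53) + (613,31)
…
step 11: (268013, 13554)  from 1·(160266,8105) + (107747,5449)
…
step 14: (5678083, 287153)  from 3·(1660597,83980) + (696292,35213)
step 15: (7338680, 371133)  from 1·(5678083,287153) + (1660597,83980)
fundamental: x₁=7338680, y₁=371133  (since 53856224142400 − 391·137739703689 = 1)

7338680 371133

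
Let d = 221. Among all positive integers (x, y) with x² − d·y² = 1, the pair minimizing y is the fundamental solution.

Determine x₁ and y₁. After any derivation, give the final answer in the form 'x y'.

d=221: √d = [14; 1,6,2,6,1,28] (ℓ=6, even), read p_5/q_5
k=0  a_k=14  p_k/q_k = 14/1
k=1  a_k=1  p_k/q_k = 15/1
…
k=3  a_k=2  p_k/q_k = 223/15
k=4  a_k=6  p_k/q_k = 1442/97
k=5  a_k=1  p_k/q_k = 1665/112
→ (1665, 112).  Check: 1665²=2772225, 221·112²=2772224, difference 1.

1665 112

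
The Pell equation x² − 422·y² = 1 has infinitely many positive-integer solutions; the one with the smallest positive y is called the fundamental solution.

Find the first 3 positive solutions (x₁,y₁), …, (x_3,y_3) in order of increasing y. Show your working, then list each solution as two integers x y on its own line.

√422 → a₀=20, period (1,1,5,2,1,…,1,1,40); ℓ=14 even so k=13
i=0: a=20 ⇒ p=20, q=1
…
i=2: a=1 ⇒ p=41, q=2
i=3: a=5 ⇒ p=226, q=11
i=4: a=2 ⇒ p=493, q=24
i=5: a=1 ⇒ p=719, q=35
…
i=7: a=20 ⇒ p=53719, q=2615
…
i=12: a=1 ⇒ p=3810680, q=185501
i=13: a=1 ⇒ p=7022501, q=341850
→ (7022501, 341850).  Check: 7022501²=49315520295001, 422·341850²=49315520295000, difference 1.
(x_2, y_2) = (7022501·7022501 + 422·341850·341850, 7022501·341850 + 341850·7022501) = (98631040590001, 4801283933700)
(x_3, y_3) = (7022501·98631040590001 + 422·341850·4801283933700, 7022501·4801283933700 + 341850·98631040590001) = (1385273162348638202501, 67434042451384025550)

7022501 341850
98631040590001 4801283933700
1385273162348638202501 67434042451384025550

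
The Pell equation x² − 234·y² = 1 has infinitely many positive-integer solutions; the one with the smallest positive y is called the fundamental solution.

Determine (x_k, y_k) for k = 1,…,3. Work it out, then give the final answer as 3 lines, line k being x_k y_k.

√234 → a₀=15, period (3,2,1,2,1,2,3,30); ℓ=8 even so k=7
i=0: a=15 ⇒ p=15, q=1
i=1: a=3 ⇒ p=46, q=3
…
i=3: a=1 ⇒ p=153, q=10
i=4: a=2 ⇒ p=413, q=27
i=5: a=1 ⇒ p=566, q=37
i=6: a=2 ⇒ p=1545, q=101
i=7: a=3 ⇒ p=5201, q=340
→ (5201, 340).  Check: 5201²=27050401, 234·340²=27050400, difference 1.
(x_2, y_2) = (5201·5201 + 234·340·340, 5201·340 + 340·5201) = (54100801, 3536680)
(x_3, y_3) = (5201·54100801 + 234·340·3536680, 5201·3536680 + 340·54100801) = (562756526801, 36788545020)

5201 340
54100801 3536680
562756526801 36788545020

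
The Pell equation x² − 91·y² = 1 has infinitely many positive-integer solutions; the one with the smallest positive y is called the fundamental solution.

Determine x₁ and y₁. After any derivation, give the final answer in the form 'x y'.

1574 165

d=91: √d = [9; 1,1,5,1,5,1,1,18] (ℓ=8, even), read p_7/q_7
i=0: a=9 ⇒ p=9, q=1
i=1: a=1 ⇒ p=10, q=1
i=2: a=1 ⇒ p=19, q=2
i=3: a=5 ⇒ p=105, q=11
i=4: a=1 ⇒ p=124, q=13
…
i=6: a=1 ⇒ p=849, q=89
i=7: a=1 ⇒ p=1574, q=165
→ (1574, 165).  Check: 1574²=2477476, 91·165²=2477475, difference 1.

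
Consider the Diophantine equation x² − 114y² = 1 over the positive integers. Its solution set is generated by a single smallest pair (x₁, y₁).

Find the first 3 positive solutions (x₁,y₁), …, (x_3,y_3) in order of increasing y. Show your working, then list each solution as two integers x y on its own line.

d=114: √d = [10; 1,2,10,2,1,20] (ℓ=6, even), read p_5/q_5
i=0: a=10 ⇒ p=10, q=1
i=1: a=1 ⇒ p=11, q=1
…
i=4: a=2 ⇒ p=694, q=65
i=5: a=1 ⇒ p=1025, q=96
→ (1025, 96).  Check: 1025²=1050625, 114·96²=1050624, difference 1.
n=2: (1025,96)∘(1025,96) = (1025·1025+114·96·96, 1025·96+96·1025) = (2101249,196800)
n=3: (2101249,196800)∘(1025,96) = (1025·2101249+114·96·196800, 1025·196800+96·2101249) = (4307559425,403439904)

1025 96
2101249 196800
4307559425 403439904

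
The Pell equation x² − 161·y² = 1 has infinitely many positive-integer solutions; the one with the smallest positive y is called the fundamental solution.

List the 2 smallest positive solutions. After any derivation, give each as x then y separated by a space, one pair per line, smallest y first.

d=161: √d = [12; 1,2,4,1,2,1,4,2,1,24] (ℓ=10, even), read p_9/q_9
a_0=12:  p_0=12·1+0=12,  q_0=12·0+1=1
a_1=1:  p_1=1·12+1=13,  q_1=1·1+0=1
a_2=2:  p_2=2·13+12=38,  q_2=2·1+1=3
…
a_8=2:  p_8=2·3667+774=8108,  q_8=2·289+61=639
a_9=1:  p_9=1·8108+3667=11775,  q_9=1·639+289=928
fundamental: x₁=11775, y₁=928  (since 138650625 − 161·861184 = 1)
(11775+928√161)^2 = 277301249 + 21854400√161

11775 928
277301249 21854400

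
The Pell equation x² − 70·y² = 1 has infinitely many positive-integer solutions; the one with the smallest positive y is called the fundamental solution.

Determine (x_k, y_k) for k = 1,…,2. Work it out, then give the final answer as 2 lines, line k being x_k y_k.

251 30
126001 15060

d=70: √d = [8; 2,1,2,1,2,16] (ℓ=6, even), read p_5/q_5
step 0: (8, 1)  from 8·(1,0) + (0,1)
…
step 3: (67, 8)  from 2·(25,3) + (17,2)
step 4: (92, 11)  from 1·(67,8) + (25,3)
step 5: (251, 30)  from 2·(92,11) + (67,8)
(x₁, y₁) = (251, 30);  251² − 70·30² = 1 ✓
n=2: (251,30)∘(251,30) = (251·251+70·30·30, 251·30+30·251) = (126001,15060)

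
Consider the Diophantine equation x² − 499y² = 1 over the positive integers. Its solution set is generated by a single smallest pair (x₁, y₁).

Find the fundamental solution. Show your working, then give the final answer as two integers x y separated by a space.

√499 = [22; 2,1,21,1,2,44, …], period ℓ=6 (even) → k=5
a_0=22:  p_0=22·1+0=22,  q_0=22·0+1=1
…
a_4=1:  p_4=1·1452+67=1519,  q_4=1·65+3=68
a_5=2:  p_5=2·1519+1452=4490,  q_5=2·68+65=201
→ (4490, 201).  Check: 4490²=20160100, 499·201²=20160099, difference 1.

4490 201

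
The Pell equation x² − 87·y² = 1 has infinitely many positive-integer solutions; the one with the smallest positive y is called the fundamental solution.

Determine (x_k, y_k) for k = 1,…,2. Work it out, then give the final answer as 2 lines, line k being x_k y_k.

d=87: √d = [9; 3,18] (ℓ=2, even), read p_1/q_1
step 0: (9, 1)  from 9·(1,0) + (0,1)
step 1: (28, 3)  from 3·(9,1) + (1,0)
fundamental: x₁=28, y₁=3  (since 784 − 87·9 = 1)
(x_2, y_2) = (28·28 + 87·3·3, 28·3 + 3·28) = (1567, 168)

28 3
1567 168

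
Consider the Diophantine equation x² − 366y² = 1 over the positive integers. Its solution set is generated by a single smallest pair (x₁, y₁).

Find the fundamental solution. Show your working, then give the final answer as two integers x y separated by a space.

907925 47458

d=366: √d = [19; 7,1,1,1,2,12,2,1,1,1,7,38] (ℓ=12, even), read p_11/q_11
step 0: (19, 1)  from 19·(1,0) + (0,1)
step 1: (134, 7)  from 7·(19,1) + (1,0)
…
step 3: (287, 15)  from 1·(153,8) + (134,7)
…
step 8: (44499, 2326)  from 1·(30055,1571) + (14444,755)
…
step 10: (119053, 6223)  from 1·(74554,3897) + (44499,2326)
step 11: (907925, 47458)  from 7·(119053,6223) + (74554,3897)
(x₁, y₁) = (907925, 47458);  907925² − 366·47458² = 1 ✓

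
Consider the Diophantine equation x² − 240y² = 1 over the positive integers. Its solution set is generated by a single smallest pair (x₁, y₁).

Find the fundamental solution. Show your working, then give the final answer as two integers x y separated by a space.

√240 = [15; 2,30, …], period ℓ=2 (even) → k=1
step 0: (15, 1)  from 15·(1,0) + (0,1)
step 1: (31, 2)  from 2·(15,1) + (1,0)
→ (31, 2).  Check: 31²=961, 240·2²=960, difference 1.

31 2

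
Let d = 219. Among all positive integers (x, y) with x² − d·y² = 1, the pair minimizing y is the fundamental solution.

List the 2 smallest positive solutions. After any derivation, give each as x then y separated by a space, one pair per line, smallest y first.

√219 → a₀=14, period (1,3,1,28); ℓ=4 even so k=3
i=0: a=14 ⇒ p=14, q=1
i=1: a=1 ⇒ p=15, q=1
i=2: a=3 ⇒ p=59, q=4
i=3: a=1 ⇒ p=74, q=5
fundamental: x₁=74, y₁=5  (since 5476 − 219·25 = 1)
(74+5√219)^2 = 10951 + 740√219

74 5
10951 740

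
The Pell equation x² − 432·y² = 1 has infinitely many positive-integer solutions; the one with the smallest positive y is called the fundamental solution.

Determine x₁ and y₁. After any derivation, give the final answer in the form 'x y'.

√432 = [20; 1,3,1,1,1,3,1,40, …], period ℓ=8 (even) → k=7
a_0=20:  p_0=20·1+0=20,  q_0=20·0+1=1
a_1=1:  p_1=1·20+1=21,  q_1=1·1+0=1
a_2=3:  p_2=3·21+20=83,  q_2=3·1+1=4
a_3=1:  p_3=1·83+21=104,  q_3=1·4+1=5
a_4=1:  p_4=1·104+83=187,  q_4=1·5+4=9
a_5=1:  p_5=1·187+104=291,  q_5=1·9+5=14
a_6=3:  p_6=3·291+187=1060,  q_6=3·14+9=51
a_7=1:  p_7=1·1060+291=1351,  q_7=1·51+14=65
fundamental: x₁=1351, y₁=65  (since 1825201 − 432·4225 = 1)

1351 65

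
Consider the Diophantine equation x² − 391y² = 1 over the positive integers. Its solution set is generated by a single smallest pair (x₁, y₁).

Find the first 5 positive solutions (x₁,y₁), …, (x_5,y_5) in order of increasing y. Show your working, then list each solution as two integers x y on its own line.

√391 → a₀=19, period (1,3,2,2,1,…,3,1,38); ℓ=16 even so k=15
a_0=19:  p_0=19·1+0=19,  q_0=19·0+1=1
…
a_7=2:  p_7=2·1048+613=2709,  q_7=2·53+31=137
…
a_14=3:  p_14=3·1660597+696292=5678083,  q_14=3·83980+35213=287153
a_15=1:  p_15=1·5678083+1660597=7338680,  q_15=1·287153+83980=371133
(x₁, y₁) = (7338680, 371133);  7338680² − 391·371133² = 1 ✓
(7338680+371133√391)^2 = 107712448284799 + 5447252648880√391
(7338680+371133√391)^3 = 1580934379957370111960 + 79951288138564985667√391
(7338680+371133√391)^4 = 23203943031010998074028940801 + 1173473838473442730776750240√391
(7338680+371133√391)^5 = 340572625285638001757449457184853400 + 17223497977856489447705304337580733√391

7338680 371133
107712448284799 5447252648880
1580934379957370111960 79951288138564985667
23203943031010998074028940801 1173473838473442730776750240
340572625285638001757449457184853400 17223497977856489447705304337580733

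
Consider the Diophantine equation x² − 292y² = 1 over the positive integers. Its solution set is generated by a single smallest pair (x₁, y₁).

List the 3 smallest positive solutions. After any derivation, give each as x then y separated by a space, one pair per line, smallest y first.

2281249 133500
10408194000001 609093483000
47487364308614281249 2778987798000400500

d=292: √d = [17; 11,2,1,3,8,3,1,2,11,34] (ℓ=10, even), read p_9/q_9
k=0  a_k=17  p_k/q_k = 17/1
k=1  a_k=11  p_k/q_k = 188/11
…
k=3  a_k=1  p_k/q_k = 581/34
k=4  a_k=3  p_k/q_k = 2136/125
…
k=6  a_k=3  p_k/q_k = 55143/3227
k=7  a_k=1  p_k/q_k = 72812/4261
k=8  a_k=2  p_k/q_k = 200767/11749
k=9  a_k=11  p_k/q_k = 2281249/133500
→ (2281249, 133500).  Check: 2281249²=5204097000001, 292·133500²=5204097000000, difference 1.
k=2:  x_2 = 2281249·2281249+292·133500·133500 = 10408194000001,  y_2 = 2281249·133500+133500·2281249 = 609093483000
k=3:  x_3 = 2281249·10408194000001+292·133500·609093483000 = 47487364308614281249,  y_3 = 2281249·609093483000+133500·10408194000001 = 2778987798000400500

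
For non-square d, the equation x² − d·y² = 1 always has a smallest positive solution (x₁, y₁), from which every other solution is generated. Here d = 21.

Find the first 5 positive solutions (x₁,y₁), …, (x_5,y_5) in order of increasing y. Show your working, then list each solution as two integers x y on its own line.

55 12
6049 1320
665335 145188
73180801 15969360
8049222775 1756484412

[4; 1,1,2,1,1,8] for √21; ℓ=6 ⇒ convergent index 5
k=0  a_k=4  p_k/q_k = 4/1
…
k=2  a_k=1  p_k/q_k = 9/2
k=3  a_k=2  p_k/q_k = 23/5
k=4  a_k=1  p_k/q_k = 32/7
k=5  a_k=1  p_k/q_k = 55/12
→ (55, 12).  Check: 55²=3025, 21·12²=3024, difference 1.
(55+12√21)^2 = 6049 + 1320√21
(55+12√21)^3 = 665335 + 145188√21
(55+12√21)^4 = 73180801 + 15969360√21
(55+12√21)^5 = 8049222775 + 1756484412√21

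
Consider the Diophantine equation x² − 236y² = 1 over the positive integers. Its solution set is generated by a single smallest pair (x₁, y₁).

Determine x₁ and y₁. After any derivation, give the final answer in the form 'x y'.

d=236: √d = [15; 2,1,3,5,1,6,1,5,3,1,2,30] (ℓ=12, even), read p_11/q_11
step 0: (15, 1)  from 15·(1,0) + (0,1)
…
step 4: (891, 58)  from 5·(169,11) + (46,3)
…
step 10: (203535, 13249)  from 1·(154729,10072) + (48806,3177)
step 11: (561799, 36570)  from 2·(203535,13249) + (154729,10072)
(x₁, y₁) = (561799, 36570);  561799² − 236·36570² = 1 ✓

561799 36570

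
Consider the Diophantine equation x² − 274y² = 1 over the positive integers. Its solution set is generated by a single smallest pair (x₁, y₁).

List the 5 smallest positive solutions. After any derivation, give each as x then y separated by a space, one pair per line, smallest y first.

3959299 239190
31352097142801 1894049455620
248264653730785753699 14998216231173381570
1965907990503261255572251201 118764845051735182903983240
15567235081782895307198186429982499 940451064496965117656884702915950

[16; 1,1,4,4,1,1,32] for √274; ℓ=7 ⇒ convergent index 13
a_0=16:  p_0=16·1+0=16,  q_0=16·0+1=1
…
a_2=1:  p_2=1·17+16=33,  q_2=1·1+1=2
…
a_4=4:  p_4=4·149+33=629,  q_4=4·9+2=38
a_5=1:  p_5=1·629+149=778,  q_5=1·38+9=47
a_6=1:  p_6=1·778+629=1407,  q_6=1·47+38=85
…
a_8=1:  p_8=1·45802+1407=47209,  q_8=1·2767+85=2852
…
a_10=4:  p_10=4·93011+47209=419253,  q_10=4·5619+2852=25328
a_11=4:  p_11=4·419253+93011=1770023,  q_11=4·25328+5619=106931
a_12=1:  p_12=1·1770023+419253=2189276,  q_12=1·106931+25328=132259
a_13=1:  p_13=1·2189276+1770023=3959299,  q_13=1·132259+106931=239190
→ (3959299, 239190).  Check: 3959299²=15676048571401, 274·239190²=15676048571400, difference 1.
(3959299+239190√274)^2 = 31352097142801 + 1894049455620√274
(3959299+239190√274)^3 = 248264653730785753699 + 14998216231173381570√274
(3959299+239190√274)^4 = 1965907990503261255572251201 + 118764845051735182903983240√274
(3959299+239190√274)^5 = 15567235081782895307198186429982499 + 940451064496965117656884702915950√274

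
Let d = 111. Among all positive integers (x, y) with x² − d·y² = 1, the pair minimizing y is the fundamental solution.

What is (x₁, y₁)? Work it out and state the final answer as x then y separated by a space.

[10; 1,1,6,1,1,20] for √111; ℓ=6 ⇒ convergent index 5
i=0: a=10 ⇒ p=10, q=1
…
i=3: a=6 ⇒ p=137, q=13
i=4: a=1 ⇒ p=158, q=15
i=5: a=1 ⇒ p=295, q=28
→ (295, 28).  Check: 295²=87025, 111·28²=87024, difference 1.

295 28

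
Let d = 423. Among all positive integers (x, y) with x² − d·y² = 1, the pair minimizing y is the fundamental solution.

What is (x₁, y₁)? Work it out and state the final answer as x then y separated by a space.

4607 224

√423 = [20; 1,1,3,4,3,1,1,40, …], period ℓ=8 (even) → k=7
i=0: a=20 ⇒ p=20, q=1
…
i=6: a=1 ⇒ p=2612, q=127
i=7: a=1 ⇒ p=4607, q=224
→ (4607, 224).  Check: 4607²=21224449, 423·224²=21224448, difference 1.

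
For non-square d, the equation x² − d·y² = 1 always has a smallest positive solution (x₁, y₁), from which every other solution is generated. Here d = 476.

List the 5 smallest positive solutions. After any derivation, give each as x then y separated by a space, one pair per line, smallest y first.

28799 1320
1658764801 76029360
95541534979199 4379139075960
5503001330073139201 252229652421114720
316961870514011136719999 14527923515772226566600

d=476: √d = [21; 1,4,2,10,2,4,1,42] (ℓ=8, even), read p_7/q_7
a_0=21:  p_0=21·1+0=21,  q_0=21·0+1=1
a_1=1:  p_1=1·21+1=22,  q_1=1·1+0=1
a_2=4:  p_2=4·22+21=109,  q_2=4·1+1=5
a_3=2:  p_3=2·109+22=240,  q_3=2·5+1=11
a_4=10:  p_4=10·240+109=2509,  q_4=10·11+5=115
a_5=2:  p_5=2·2509+240=5258,  q_5=2·115+11=241
a_6=4:  p_6=4·5258+2509=23541,  q_6=4·241+115=1079
a_7=1:  p_7=1·23541+5258=28799,  q_7=1·1079+241=1320
(x₁, y₁) = (28799, 1320);  28799² − 476·1320² = 1 ✓
(28799+1320√476)^2 = 1658764801 + 76029360√476
(28799+1320√476)^3 = 95541534979199 + 4379139075960√476
(28799+1320√476)^4 = 5503001330073139201 + 252229652421114720√476
(28799+1320√476)^5 = 316961870514011136719999 + 14527923515772226566600√476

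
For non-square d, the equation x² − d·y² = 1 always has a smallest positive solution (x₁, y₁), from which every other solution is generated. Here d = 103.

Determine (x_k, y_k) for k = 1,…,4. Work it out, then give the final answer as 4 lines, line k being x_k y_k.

d=103: √d = [10; 6,1,2,1,1,9,1,1,2,1,6,20] (ℓ=12, even), read p_11/q_11
k=0  a_k=10  p_k/q_k = 10/1
…
k=2  a_k=1  p_k/q_k = 71/7
k=3  a_k=2  p_k/q_k = 203/20
…
k=5  a_k=1  p_k/q_k = 477/47
k=6  a_k=9  p_k/q_k = 4567/450
…
k=8  a_k=1  p_k/q_k = 9611/947
k=9  a_k=2  p_k/q_k = 24266/2391
k=10  a_k=1  p_k/q_k = 33877/3338
k=11  a_k=6  p_k/q_k = 227528/22419
fundamental: x₁=227528, y₁=22419  (since 51768990784 − 103·502611561 = 1)
n=2: (227528,22419)∘(227528,22419) = (227528·227528+103·22419·22419, 227528·22419+22419·227528) = (103537981567,10201900464)
n=3: (103537981567,10201900464)∘(227528,22419) = (227528·103537981567+103·22419·10201900464, 227528·10201900464+22419·103537981567) = (47115579739725224,4642436017523565)
n=4: (47115579739725224,4642436017523565)∘(227528,22419) = (227528·47115579739725224+103·22419·4642436017523565, 227528·4642436017523565+22419·47115579739725224) = (21440227253936863550977,2112568364380001494176)

227528 22419
103537981567 10201900464
47115579739725224 4642436017523565
21440227253936863550977 2112568364380001494176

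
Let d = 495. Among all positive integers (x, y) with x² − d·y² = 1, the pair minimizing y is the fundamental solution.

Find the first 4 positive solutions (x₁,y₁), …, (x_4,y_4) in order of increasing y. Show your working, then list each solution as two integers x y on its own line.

√495 → a₀=22, period (4,44); ℓ=2 even so k=1
step 0: (22, 1)  from 22·(1,0) + (0,1)
step 1: (89, 4)  from 4·(22,1) + (1,0)
fundamental: x₁=89, y₁=4  (since 7921 − 495·16 = 1)
n=2: (89,4)∘(89,4) = (89·89+495·4·4, 89·4+4·89) = (15841,712)
n=3: (15841,712)∘(89,4) = (89·15841+495·4·712, 89·712+4·15841) = (2819609,126732)
n=4: (2819609,126732)∘(89,4) = (89·2819609+495·4·126732, 89·126732+4·2819609) = (501874561,22557584)

89 4
15841 712
2819609 126732
501874561 22557584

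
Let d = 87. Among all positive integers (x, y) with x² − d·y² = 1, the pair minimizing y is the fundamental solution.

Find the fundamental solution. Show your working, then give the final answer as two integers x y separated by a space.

√87 = [9; 3,18, …], period ℓ=2 (even) → k=1
i=0: a=9 ⇒ p=9, q=1
i=1: a=3 ⇒ p=28, q=3
fundamental: x₁=28, y₁=3  (since 784 − 87·9 = 1)

28 3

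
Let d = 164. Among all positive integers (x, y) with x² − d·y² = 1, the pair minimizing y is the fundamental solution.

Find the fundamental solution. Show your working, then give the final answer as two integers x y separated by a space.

2049 160

√164 = [12; 1,4,6,4,1,24, …], period ℓ=6 (even) → k=5
a_0=12:  p_0=12·1+0=12,  q_0=12·0+1=1
…
a_2=4:  p_2=4·13+12=64,  q_2=4·1+1=5
a_3=6:  p_3=6·64+13=397,  q_3=6·5+1=31
a_4=4:  p_4=4·397+64=1652,  q_4=4·31+5=129
a_5=1:  p_5=1·1652+397=2049,  q_5=1·129+31=160
→ (2049, 160).  Check: 2049²=4198401, 164·160²=4198400, difference 1.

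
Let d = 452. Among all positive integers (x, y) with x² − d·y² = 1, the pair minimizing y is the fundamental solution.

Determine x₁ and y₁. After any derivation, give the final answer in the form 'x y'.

1204353 56648

d=452: √d = [21; 3,1,5,3,10,3,5,1,3,42] (ℓ=10, even), read p_9/q_9
step 0: (21, 1)  from 21·(1,0) + (0,1)
step 1: (64, 3)  from 3·(21,1) + (1,0)
…
step 3: (489, 23)  from 5·(85,4) + (64,3)
…
step 5: (16009, 753)  from 10·(1552,73) + (489,23)
…
step 7: (263904, 12413)  from 5·(49579,2332) + (16009,753)
step 8: (313483, 14745)  from 1·(263904,12413) + (49579,2332)
step 9: (1204353, 56648)  from 3·(313483,14745) + (263904,12413)
fundamental: x₁=1204353, y₁=56648  (since 1450466148609 − 452·3208995904 = 1)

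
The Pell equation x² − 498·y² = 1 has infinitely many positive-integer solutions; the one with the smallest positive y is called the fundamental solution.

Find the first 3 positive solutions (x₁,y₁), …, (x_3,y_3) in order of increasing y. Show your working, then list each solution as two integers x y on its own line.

√498 = [22; 3,6,22,6,3,44, …], period ℓ=6 (even) → k=5
a_0=22:  p_0=22·1+0=22,  q_0=22·0+1=1
a_1=3:  p_1=3·22+1=67,  q_1=3·1+0=3
a_2=6:  p_2=6·67+22=424,  q_2=6·3+1=19
a_3=22:  p_3=22·424+67=9395,  q_3=22·19+3=421
a_4=6:  p_4=6·9395+424=56794,  q_4=6·421+19=2545
a_5=3:  p_5=3·56794+9395=179777,  q_5=3·2545+421=8056
fundamental: x₁=179777, y₁=8056  (since 32319769729 − 498·64899136 = 1)
(179777+8056√498)^2 = 64639539457 + 2896567024√498
(179777+8056√498)^3 = 23241404969742401 + 1041472259739240√498

179777 8056
64639539457 2896567024
23241404969742401 1041472259739240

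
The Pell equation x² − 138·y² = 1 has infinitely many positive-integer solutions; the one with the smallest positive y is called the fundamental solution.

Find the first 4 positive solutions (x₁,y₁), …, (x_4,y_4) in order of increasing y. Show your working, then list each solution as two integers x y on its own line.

47 4
4417 376
415151 35340
39019777 3321584

√138 → a₀=11, period (1,2,1,22); ℓ=4 even so k=3
a_0=11:  p_0=11·1+0=11,  q_0=11·0+1=1
a_1=1:  p_1=1·11+1=12,  q_1=1·1+0=1
a_2=2:  p_2=2·12+11=35,  q_2=2·1+1=3
a_3=1:  p_3=1·35+12=47,  q_3=1·3+1=4
fundamental: x₁=47, y₁=4  (since 2209 − 138·16 = 1)
k=2:  x_2 = 47·47+138·4·4 = 4417,  y_2 = 47·4+4·47 = 376
k=3:  x_3 = 47·4417+138·4·376 = 415151,  y_3 = 47·376+4·4417 = 35340
k=4:  x_4 = 47·415151+138·4·35340 = 39019777,  y_4 = 47·35340+4·415151 = 3321584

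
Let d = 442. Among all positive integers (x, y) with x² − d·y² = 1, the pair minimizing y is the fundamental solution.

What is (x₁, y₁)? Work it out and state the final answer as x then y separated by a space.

883 42

d=442: √d = [21; 42] (ℓ=1, odd), read p_1/q_1
k=0  a_k=21  p_k/q_k = 21/1
k=1  a_k=42  p_k/q_k = 883/42
(x₁, y₁) = (883, 42);  883² − 442·42² = 1 ✓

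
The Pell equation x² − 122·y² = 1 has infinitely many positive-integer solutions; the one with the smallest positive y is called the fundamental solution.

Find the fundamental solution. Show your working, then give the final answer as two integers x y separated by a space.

d=122: √d = [11; 22] (ℓ=1, odd), read p_1/q_1
a_0=11:  p_0=11·1+0=11,  q_0=11·0+1=1
a_1=22:  p_1=22·11+1=243,  q_1=22·1+0=22
fundamental: x₁=243, y₁=22  (since 59049 − 122·484 = 1)

243 22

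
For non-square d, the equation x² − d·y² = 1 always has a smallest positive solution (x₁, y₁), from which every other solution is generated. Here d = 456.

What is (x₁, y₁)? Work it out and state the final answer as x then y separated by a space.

√456 = [21; 2,1,4,1,2,42, …], period ℓ=6 (even) → k=5
step 0: (21, 1)  from 21·(1,0) + (0,1)
step 1: (43, 2)  from 2·(21,1) + (1,0)
step 2: (64, 3)  from 1·(43,2) + (21,1)
step 3: (299, 14)  from 4·(64,3) + (43,2)
step 4: (363, 17)  from 1·(299,14) + (64,3)
step 5: (1025, 48)  from 2·(363,17) + (299,14)
(x₁, y₁) = (1025, 48);  1025² − 456·48² = 1 ✓

1025 48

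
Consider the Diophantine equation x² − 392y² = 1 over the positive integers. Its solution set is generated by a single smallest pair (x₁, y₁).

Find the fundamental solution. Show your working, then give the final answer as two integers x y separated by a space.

[19; 1,3,1,38] for √392; ℓ=4 ⇒ convergent index 3
step 0: (19, 1)  from 19·(1,0) + (0,1)
step 1: (20, 1)  from 1·(19,1) + (1,0)
step 2: (79, 4)  from 3·(20,1) + (19,1)
step 3: (99, 5)  from 1·(79,4) + (20,1)
fundamental: x₁=99, y₁=5  (since 9801 − 392·25 = 1)

99 5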